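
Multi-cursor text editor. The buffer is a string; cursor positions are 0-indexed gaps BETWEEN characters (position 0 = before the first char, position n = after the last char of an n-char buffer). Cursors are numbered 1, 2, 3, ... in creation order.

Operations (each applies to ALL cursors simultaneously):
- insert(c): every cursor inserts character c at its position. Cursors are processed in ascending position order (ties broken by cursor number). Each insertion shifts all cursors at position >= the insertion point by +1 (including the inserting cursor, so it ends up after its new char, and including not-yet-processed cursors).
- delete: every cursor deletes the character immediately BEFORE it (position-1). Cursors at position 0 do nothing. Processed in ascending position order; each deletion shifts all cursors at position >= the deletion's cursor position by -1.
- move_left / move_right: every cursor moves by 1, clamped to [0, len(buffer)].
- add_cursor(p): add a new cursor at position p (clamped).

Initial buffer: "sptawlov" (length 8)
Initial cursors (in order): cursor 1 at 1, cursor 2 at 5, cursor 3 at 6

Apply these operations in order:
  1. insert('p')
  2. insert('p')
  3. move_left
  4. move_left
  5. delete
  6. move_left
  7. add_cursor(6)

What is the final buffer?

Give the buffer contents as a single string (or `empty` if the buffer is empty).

After op 1 (insert('p')): buffer="spptawplpov" (len 11), cursors c1@2 c2@7 c3@9, authorship .1....2.3..
After op 2 (insert('p')): buffer="sppptawpplppov" (len 14), cursors c1@3 c2@9 c3@12, authorship .11....22.33..
After op 3 (move_left): buffer="sppptawpplppov" (len 14), cursors c1@2 c2@8 c3@11, authorship .11....22.33..
After op 4 (move_left): buffer="sppptawpplppov" (len 14), cursors c1@1 c2@7 c3@10, authorship .11....22.33..
After op 5 (delete): buffer="ppptappppov" (len 11), cursors c1@0 c2@5 c3@7, authorship 11...2233..
After op 6 (move_left): buffer="ppptappppov" (len 11), cursors c1@0 c2@4 c3@6, authorship 11...2233..
After op 7 (add_cursor(6)): buffer="ppptappppov" (len 11), cursors c1@0 c2@4 c3@6 c4@6, authorship 11...2233..

Answer: ppptappppov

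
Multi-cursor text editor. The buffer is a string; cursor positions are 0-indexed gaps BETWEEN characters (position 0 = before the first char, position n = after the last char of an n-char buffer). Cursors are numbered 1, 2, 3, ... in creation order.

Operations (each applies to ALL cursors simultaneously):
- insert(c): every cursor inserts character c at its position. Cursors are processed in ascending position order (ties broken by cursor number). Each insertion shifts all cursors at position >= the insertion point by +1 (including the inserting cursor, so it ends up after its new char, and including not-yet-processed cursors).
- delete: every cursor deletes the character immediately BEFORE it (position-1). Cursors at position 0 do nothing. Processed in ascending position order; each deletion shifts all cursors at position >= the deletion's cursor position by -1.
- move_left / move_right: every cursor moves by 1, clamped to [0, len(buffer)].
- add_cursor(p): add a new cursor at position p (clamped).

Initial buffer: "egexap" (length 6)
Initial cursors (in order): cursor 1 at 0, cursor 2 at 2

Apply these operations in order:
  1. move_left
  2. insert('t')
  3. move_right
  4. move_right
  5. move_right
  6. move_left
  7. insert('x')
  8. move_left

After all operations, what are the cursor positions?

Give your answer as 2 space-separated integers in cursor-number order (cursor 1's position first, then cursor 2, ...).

Answer: 3 6

Derivation:
After op 1 (move_left): buffer="egexap" (len 6), cursors c1@0 c2@1, authorship ......
After op 2 (insert('t')): buffer="tetgexap" (len 8), cursors c1@1 c2@3, authorship 1.2.....
After op 3 (move_right): buffer="tetgexap" (len 8), cursors c1@2 c2@4, authorship 1.2.....
After op 4 (move_right): buffer="tetgexap" (len 8), cursors c1@3 c2@5, authorship 1.2.....
After op 5 (move_right): buffer="tetgexap" (len 8), cursors c1@4 c2@6, authorship 1.2.....
After op 6 (move_left): buffer="tetgexap" (len 8), cursors c1@3 c2@5, authorship 1.2.....
After op 7 (insert('x')): buffer="tetxgexxap" (len 10), cursors c1@4 c2@7, authorship 1.21..2...
After op 8 (move_left): buffer="tetxgexxap" (len 10), cursors c1@3 c2@6, authorship 1.21..2...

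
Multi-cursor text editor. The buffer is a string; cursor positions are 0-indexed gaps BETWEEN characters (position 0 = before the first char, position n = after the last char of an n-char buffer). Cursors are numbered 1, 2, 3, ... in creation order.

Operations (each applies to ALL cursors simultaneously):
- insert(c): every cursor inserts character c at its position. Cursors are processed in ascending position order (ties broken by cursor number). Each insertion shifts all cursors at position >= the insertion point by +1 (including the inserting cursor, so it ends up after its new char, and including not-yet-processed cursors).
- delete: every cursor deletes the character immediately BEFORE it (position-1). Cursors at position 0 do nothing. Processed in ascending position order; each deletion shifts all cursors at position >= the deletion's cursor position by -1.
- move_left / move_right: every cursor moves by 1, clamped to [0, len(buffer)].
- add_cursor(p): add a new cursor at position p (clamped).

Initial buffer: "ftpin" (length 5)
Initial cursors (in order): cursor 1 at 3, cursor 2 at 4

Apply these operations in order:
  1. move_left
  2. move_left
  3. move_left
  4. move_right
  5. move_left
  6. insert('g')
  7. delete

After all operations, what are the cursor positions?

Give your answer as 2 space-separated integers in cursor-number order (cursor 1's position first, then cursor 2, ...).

Answer: 0 1

Derivation:
After op 1 (move_left): buffer="ftpin" (len 5), cursors c1@2 c2@3, authorship .....
After op 2 (move_left): buffer="ftpin" (len 5), cursors c1@1 c2@2, authorship .....
After op 3 (move_left): buffer="ftpin" (len 5), cursors c1@0 c2@1, authorship .....
After op 4 (move_right): buffer="ftpin" (len 5), cursors c1@1 c2@2, authorship .....
After op 5 (move_left): buffer="ftpin" (len 5), cursors c1@0 c2@1, authorship .....
After op 6 (insert('g')): buffer="gfgtpin" (len 7), cursors c1@1 c2@3, authorship 1.2....
After op 7 (delete): buffer="ftpin" (len 5), cursors c1@0 c2@1, authorship .....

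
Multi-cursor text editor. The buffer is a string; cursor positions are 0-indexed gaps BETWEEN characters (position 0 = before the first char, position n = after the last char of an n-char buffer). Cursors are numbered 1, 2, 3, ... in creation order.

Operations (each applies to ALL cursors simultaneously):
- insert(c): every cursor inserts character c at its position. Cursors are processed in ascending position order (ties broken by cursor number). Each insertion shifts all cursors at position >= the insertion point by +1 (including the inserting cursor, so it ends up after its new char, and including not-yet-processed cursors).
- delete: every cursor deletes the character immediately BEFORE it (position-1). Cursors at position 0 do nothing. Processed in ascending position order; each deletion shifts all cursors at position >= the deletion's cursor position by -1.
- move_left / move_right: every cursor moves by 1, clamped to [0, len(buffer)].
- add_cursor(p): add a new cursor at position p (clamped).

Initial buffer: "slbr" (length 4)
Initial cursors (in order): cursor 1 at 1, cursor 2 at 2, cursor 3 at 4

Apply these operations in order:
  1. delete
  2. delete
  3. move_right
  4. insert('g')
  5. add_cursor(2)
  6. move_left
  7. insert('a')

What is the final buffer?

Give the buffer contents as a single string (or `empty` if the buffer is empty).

Answer: gagaaag

Derivation:
After op 1 (delete): buffer="b" (len 1), cursors c1@0 c2@0 c3@1, authorship .
After op 2 (delete): buffer="" (len 0), cursors c1@0 c2@0 c3@0, authorship 
After op 3 (move_right): buffer="" (len 0), cursors c1@0 c2@0 c3@0, authorship 
After op 4 (insert('g')): buffer="ggg" (len 3), cursors c1@3 c2@3 c3@3, authorship 123
After op 5 (add_cursor(2)): buffer="ggg" (len 3), cursors c4@2 c1@3 c2@3 c3@3, authorship 123
After op 6 (move_left): buffer="ggg" (len 3), cursors c4@1 c1@2 c2@2 c3@2, authorship 123
After op 7 (insert('a')): buffer="gagaaag" (len 7), cursors c4@2 c1@6 c2@6 c3@6, authorship 1421233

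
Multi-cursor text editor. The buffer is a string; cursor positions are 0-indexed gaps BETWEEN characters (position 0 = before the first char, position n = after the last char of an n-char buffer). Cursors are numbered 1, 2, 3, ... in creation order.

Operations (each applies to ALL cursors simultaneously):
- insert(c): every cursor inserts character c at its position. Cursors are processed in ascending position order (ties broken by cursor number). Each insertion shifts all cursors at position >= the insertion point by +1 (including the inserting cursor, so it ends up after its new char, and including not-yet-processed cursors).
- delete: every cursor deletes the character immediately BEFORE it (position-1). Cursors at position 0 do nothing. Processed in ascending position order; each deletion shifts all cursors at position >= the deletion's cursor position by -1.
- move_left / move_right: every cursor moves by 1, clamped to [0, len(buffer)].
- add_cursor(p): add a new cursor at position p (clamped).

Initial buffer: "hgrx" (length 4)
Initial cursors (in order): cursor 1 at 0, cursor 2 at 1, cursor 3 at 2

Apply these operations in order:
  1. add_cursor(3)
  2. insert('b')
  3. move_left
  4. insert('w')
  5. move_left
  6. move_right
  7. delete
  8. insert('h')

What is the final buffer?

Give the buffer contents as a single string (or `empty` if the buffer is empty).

Answer: hbhhbghbrhbx

Derivation:
After op 1 (add_cursor(3)): buffer="hgrx" (len 4), cursors c1@0 c2@1 c3@2 c4@3, authorship ....
After op 2 (insert('b')): buffer="bhbgbrbx" (len 8), cursors c1@1 c2@3 c3@5 c4@7, authorship 1.2.3.4.
After op 3 (move_left): buffer="bhbgbrbx" (len 8), cursors c1@0 c2@2 c3@4 c4@6, authorship 1.2.3.4.
After op 4 (insert('w')): buffer="wbhwbgwbrwbx" (len 12), cursors c1@1 c2@4 c3@7 c4@10, authorship 11.22.33.44.
After op 5 (move_left): buffer="wbhwbgwbrwbx" (len 12), cursors c1@0 c2@3 c3@6 c4@9, authorship 11.22.33.44.
After op 6 (move_right): buffer="wbhwbgwbrwbx" (len 12), cursors c1@1 c2@4 c3@7 c4@10, authorship 11.22.33.44.
After op 7 (delete): buffer="bhbgbrbx" (len 8), cursors c1@0 c2@2 c3@4 c4@6, authorship 1.2.3.4.
After op 8 (insert('h')): buffer="hbhhbghbrhbx" (len 12), cursors c1@1 c2@4 c3@7 c4@10, authorship 11.22.33.44.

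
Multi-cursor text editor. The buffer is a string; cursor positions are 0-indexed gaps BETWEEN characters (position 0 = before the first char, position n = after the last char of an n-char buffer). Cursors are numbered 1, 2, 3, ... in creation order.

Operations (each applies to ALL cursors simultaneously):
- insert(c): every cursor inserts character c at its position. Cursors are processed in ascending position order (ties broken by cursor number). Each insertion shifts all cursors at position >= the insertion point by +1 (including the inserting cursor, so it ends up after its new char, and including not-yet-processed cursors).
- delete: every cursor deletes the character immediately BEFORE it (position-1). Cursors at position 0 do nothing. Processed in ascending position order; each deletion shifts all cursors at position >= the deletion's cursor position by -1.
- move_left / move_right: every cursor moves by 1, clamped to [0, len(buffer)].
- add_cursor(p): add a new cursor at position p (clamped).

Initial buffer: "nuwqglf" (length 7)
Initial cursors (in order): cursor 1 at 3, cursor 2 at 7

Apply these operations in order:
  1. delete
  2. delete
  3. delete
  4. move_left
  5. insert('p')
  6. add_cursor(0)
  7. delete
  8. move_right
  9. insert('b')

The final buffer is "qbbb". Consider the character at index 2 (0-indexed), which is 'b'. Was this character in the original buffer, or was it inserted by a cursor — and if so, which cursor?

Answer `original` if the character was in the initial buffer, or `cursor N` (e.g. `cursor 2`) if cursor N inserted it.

Answer: cursor 2

Derivation:
After op 1 (delete): buffer="nuqgl" (len 5), cursors c1@2 c2@5, authorship .....
After op 2 (delete): buffer="nqg" (len 3), cursors c1@1 c2@3, authorship ...
After op 3 (delete): buffer="q" (len 1), cursors c1@0 c2@1, authorship .
After op 4 (move_left): buffer="q" (len 1), cursors c1@0 c2@0, authorship .
After op 5 (insert('p')): buffer="ppq" (len 3), cursors c1@2 c2@2, authorship 12.
After op 6 (add_cursor(0)): buffer="ppq" (len 3), cursors c3@0 c1@2 c2@2, authorship 12.
After op 7 (delete): buffer="q" (len 1), cursors c1@0 c2@0 c3@0, authorship .
After op 8 (move_right): buffer="q" (len 1), cursors c1@1 c2@1 c3@1, authorship .
After op 9 (insert('b')): buffer="qbbb" (len 4), cursors c1@4 c2@4 c3@4, authorship .123
Authorship (.=original, N=cursor N): . 1 2 3
Index 2: author = 2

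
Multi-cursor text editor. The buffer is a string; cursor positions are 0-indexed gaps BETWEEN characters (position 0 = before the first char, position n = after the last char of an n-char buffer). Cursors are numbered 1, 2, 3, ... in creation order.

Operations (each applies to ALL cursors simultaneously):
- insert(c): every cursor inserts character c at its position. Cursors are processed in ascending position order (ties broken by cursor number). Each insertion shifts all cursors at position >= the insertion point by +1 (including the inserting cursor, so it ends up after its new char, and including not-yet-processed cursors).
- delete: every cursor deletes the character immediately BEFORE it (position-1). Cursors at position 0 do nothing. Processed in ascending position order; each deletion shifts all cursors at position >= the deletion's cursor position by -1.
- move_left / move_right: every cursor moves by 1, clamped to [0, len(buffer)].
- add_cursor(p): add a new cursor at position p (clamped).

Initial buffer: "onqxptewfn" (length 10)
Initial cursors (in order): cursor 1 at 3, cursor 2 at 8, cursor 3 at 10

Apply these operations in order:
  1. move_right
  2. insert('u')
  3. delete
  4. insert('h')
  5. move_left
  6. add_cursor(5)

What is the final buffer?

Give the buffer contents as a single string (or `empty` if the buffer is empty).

Answer: onqxhptewfhnh

Derivation:
After op 1 (move_right): buffer="onqxptewfn" (len 10), cursors c1@4 c2@9 c3@10, authorship ..........
After op 2 (insert('u')): buffer="onqxuptewfunu" (len 13), cursors c1@5 c2@11 c3@13, authorship ....1.....2.3
After op 3 (delete): buffer="onqxptewfn" (len 10), cursors c1@4 c2@9 c3@10, authorship ..........
After op 4 (insert('h')): buffer="onqxhptewfhnh" (len 13), cursors c1@5 c2@11 c3@13, authorship ....1.....2.3
After op 5 (move_left): buffer="onqxhptewfhnh" (len 13), cursors c1@4 c2@10 c3@12, authorship ....1.....2.3
After op 6 (add_cursor(5)): buffer="onqxhptewfhnh" (len 13), cursors c1@4 c4@5 c2@10 c3@12, authorship ....1.....2.3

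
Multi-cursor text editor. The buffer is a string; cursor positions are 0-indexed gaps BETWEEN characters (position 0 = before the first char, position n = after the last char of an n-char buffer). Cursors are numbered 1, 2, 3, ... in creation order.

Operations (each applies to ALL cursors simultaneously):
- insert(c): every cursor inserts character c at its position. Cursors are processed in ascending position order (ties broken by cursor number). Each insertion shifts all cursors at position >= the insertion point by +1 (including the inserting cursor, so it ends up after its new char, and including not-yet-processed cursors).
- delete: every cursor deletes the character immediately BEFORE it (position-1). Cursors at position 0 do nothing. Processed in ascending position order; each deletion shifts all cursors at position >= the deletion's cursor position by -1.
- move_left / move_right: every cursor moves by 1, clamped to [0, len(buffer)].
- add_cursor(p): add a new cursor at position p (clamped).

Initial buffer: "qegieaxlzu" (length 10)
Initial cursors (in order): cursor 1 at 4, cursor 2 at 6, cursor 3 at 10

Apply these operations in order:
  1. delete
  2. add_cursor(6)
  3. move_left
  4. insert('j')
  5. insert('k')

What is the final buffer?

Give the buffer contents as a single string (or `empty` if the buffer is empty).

Answer: qejkgjkexjkljkz

Derivation:
After op 1 (delete): buffer="qegexlz" (len 7), cursors c1@3 c2@4 c3@7, authorship .......
After op 2 (add_cursor(6)): buffer="qegexlz" (len 7), cursors c1@3 c2@4 c4@6 c3@7, authorship .......
After op 3 (move_left): buffer="qegexlz" (len 7), cursors c1@2 c2@3 c4@5 c3@6, authorship .......
After op 4 (insert('j')): buffer="qejgjexjljz" (len 11), cursors c1@3 c2@5 c4@8 c3@10, authorship ..1.2..4.3.
After op 5 (insert('k')): buffer="qejkgjkexjkljkz" (len 15), cursors c1@4 c2@7 c4@11 c3@14, authorship ..11.22..44.33.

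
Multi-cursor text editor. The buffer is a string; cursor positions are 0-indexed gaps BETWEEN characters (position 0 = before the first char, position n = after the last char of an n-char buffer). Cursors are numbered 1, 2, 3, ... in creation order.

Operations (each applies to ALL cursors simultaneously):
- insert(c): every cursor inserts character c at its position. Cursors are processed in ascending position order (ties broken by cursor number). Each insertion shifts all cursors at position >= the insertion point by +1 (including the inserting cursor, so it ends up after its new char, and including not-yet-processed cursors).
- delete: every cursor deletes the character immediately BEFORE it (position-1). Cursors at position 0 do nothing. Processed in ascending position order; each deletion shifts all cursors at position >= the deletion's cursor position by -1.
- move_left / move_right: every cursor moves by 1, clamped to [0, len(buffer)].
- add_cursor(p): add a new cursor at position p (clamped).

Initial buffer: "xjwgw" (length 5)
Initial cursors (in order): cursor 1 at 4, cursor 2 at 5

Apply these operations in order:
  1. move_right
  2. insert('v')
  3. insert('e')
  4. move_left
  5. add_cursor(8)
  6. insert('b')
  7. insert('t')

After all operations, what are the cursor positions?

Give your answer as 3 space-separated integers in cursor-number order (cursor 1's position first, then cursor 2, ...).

Answer: 14 14 14

Derivation:
After op 1 (move_right): buffer="xjwgw" (len 5), cursors c1@5 c2@5, authorship .....
After op 2 (insert('v')): buffer="xjwgwvv" (len 7), cursors c1@7 c2@7, authorship .....12
After op 3 (insert('e')): buffer="xjwgwvvee" (len 9), cursors c1@9 c2@9, authorship .....1212
After op 4 (move_left): buffer="xjwgwvvee" (len 9), cursors c1@8 c2@8, authorship .....1212
After op 5 (add_cursor(8)): buffer="xjwgwvvee" (len 9), cursors c1@8 c2@8 c3@8, authorship .....1212
After op 6 (insert('b')): buffer="xjwgwvvebbbe" (len 12), cursors c1@11 c2@11 c3@11, authorship .....1211232
After op 7 (insert('t')): buffer="xjwgwvvebbbttte" (len 15), cursors c1@14 c2@14 c3@14, authorship .....1211231232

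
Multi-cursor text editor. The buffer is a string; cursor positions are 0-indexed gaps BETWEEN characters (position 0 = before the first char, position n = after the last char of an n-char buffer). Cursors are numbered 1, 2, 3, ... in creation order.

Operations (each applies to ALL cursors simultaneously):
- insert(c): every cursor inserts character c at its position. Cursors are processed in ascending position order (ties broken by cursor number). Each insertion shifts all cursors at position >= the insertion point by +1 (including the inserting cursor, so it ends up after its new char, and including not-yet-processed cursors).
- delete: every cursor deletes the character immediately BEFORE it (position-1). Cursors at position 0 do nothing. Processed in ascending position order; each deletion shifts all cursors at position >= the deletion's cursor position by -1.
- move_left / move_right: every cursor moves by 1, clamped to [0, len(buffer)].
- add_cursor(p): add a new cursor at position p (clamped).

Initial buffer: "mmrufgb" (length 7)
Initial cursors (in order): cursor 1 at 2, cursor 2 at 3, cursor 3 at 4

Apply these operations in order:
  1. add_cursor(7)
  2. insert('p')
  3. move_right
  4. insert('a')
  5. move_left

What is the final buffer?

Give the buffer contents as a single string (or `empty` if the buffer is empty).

After op 1 (add_cursor(7)): buffer="mmrufgb" (len 7), cursors c1@2 c2@3 c3@4 c4@7, authorship .......
After op 2 (insert('p')): buffer="mmprpupfgbp" (len 11), cursors c1@3 c2@5 c3@7 c4@11, authorship ..1.2.3...4
After op 3 (move_right): buffer="mmprpupfgbp" (len 11), cursors c1@4 c2@6 c3@8 c4@11, authorship ..1.2.3...4
After op 4 (insert('a')): buffer="mmprapuapfagbpa" (len 15), cursors c1@5 c2@8 c3@11 c4@15, authorship ..1.12.23.3..44
After op 5 (move_left): buffer="mmprapuapfagbpa" (len 15), cursors c1@4 c2@7 c3@10 c4@14, authorship ..1.12.23.3..44

Answer: mmprapuapfagbpa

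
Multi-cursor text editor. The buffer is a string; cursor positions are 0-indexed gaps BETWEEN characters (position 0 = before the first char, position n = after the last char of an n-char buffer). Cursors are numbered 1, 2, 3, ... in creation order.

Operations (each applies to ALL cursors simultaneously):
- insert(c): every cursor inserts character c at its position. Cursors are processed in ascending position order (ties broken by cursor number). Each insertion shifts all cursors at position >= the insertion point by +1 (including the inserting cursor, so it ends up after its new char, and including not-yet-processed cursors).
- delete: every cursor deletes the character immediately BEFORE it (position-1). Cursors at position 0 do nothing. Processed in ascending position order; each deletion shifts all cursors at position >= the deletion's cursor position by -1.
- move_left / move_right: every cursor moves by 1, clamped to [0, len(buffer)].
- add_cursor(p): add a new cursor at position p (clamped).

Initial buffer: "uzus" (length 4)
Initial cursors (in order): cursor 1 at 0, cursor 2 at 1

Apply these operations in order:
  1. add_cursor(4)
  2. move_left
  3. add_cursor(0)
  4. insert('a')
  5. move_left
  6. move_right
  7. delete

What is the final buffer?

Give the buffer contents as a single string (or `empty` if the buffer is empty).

After op 1 (add_cursor(4)): buffer="uzus" (len 4), cursors c1@0 c2@1 c3@4, authorship ....
After op 2 (move_left): buffer="uzus" (len 4), cursors c1@0 c2@0 c3@3, authorship ....
After op 3 (add_cursor(0)): buffer="uzus" (len 4), cursors c1@0 c2@0 c4@0 c3@3, authorship ....
After op 4 (insert('a')): buffer="aaauzuas" (len 8), cursors c1@3 c2@3 c4@3 c3@7, authorship 124...3.
After op 5 (move_left): buffer="aaauzuas" (len 8), cursors c1@2 c2@2 c4@2 c3@6, authorship 124...3.
After op 6 (move_right): buffer="aaauzuas" (len 8), cursors c1@3 c2@3 c4@3 c3@7, authorship 124...3.
After op 7 (delete): buffer="uzus" (len 4), cursors c1@0 c2@0 c4@0 c3@3, authorship ....

Answer: uzus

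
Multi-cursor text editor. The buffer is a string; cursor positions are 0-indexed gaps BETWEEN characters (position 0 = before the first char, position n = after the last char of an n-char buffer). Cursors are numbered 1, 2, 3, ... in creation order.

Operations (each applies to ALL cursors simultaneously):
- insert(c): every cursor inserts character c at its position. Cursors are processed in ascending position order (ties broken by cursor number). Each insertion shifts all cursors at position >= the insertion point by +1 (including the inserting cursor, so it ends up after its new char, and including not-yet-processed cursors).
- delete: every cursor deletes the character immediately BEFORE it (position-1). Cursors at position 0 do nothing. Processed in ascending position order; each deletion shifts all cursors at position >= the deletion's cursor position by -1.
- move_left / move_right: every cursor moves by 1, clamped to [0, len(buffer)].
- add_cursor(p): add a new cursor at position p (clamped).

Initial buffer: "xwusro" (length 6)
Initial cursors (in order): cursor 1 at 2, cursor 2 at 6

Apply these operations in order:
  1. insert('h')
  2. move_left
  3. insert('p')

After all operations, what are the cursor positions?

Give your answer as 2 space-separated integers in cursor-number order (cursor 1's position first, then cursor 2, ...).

Answer: 3 9

Derivation:
After op 1 (insert('h')): buffer="xwhusroh" (len 8), cursors c1@3 c2@8, authorship ..1....2
After op 2 (move_left): buffer="xwhusroh" (len 8), cursors c1@2 c2@7, authorship ..1....2
After op 3 (insert('p')): buffer="xwphusroph" (len 10), cursors c1@3 c2@9, authorship ..11....22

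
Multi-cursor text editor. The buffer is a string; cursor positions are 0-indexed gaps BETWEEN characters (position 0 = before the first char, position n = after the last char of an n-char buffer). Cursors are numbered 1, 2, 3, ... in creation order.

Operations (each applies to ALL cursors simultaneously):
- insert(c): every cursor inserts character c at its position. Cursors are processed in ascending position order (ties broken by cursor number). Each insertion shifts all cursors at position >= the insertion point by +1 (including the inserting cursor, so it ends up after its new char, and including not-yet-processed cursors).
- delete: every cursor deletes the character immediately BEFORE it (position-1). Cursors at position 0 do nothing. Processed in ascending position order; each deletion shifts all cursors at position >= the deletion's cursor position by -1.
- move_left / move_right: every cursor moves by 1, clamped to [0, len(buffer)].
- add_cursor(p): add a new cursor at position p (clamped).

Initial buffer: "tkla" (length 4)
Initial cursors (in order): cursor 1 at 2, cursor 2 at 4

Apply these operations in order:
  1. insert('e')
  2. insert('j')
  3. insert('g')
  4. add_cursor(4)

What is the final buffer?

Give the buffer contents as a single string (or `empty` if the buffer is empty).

Answer: tkejglaejg

Derivation:
After op 1 (insert('e')): buffer="tkelae" (len 6), cursors c1@3 c2@6, authorship ..1..2
After op 2 (insert('j')): buffer="tkejlaej" (len 8), cursors c1@4 c2@8, authorship ..11..22
After op 3 (insert('g')): buffer="tkejglaejg" (len 10), cursors c1@5 c2@10, authorship ..111..222
After op 4 (add_cursor(4)): buffer="tkejglaejg" (len 10), cursors c3@4 c1@5 c2@10, authorship ..111..222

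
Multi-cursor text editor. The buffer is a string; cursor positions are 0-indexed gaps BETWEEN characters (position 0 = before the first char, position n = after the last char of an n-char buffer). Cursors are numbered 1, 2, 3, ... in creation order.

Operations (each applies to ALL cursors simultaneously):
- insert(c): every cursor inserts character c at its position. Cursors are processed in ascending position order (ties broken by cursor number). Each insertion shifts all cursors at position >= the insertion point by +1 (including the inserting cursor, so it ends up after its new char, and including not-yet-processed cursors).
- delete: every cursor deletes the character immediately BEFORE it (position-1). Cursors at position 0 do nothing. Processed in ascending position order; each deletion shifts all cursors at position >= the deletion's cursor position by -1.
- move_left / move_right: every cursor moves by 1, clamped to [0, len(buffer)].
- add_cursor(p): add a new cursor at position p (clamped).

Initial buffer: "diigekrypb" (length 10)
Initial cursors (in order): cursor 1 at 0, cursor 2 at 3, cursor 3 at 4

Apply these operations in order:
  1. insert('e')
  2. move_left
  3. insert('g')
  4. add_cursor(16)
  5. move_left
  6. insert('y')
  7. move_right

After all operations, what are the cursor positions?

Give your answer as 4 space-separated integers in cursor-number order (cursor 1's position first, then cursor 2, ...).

After op 1 (insert('e')): buffer="ediiegeekrypb" (len 13), cursors c1@1 c2@5 c3@7, authorship 1...2.3......
After op 2 (move_left): buffer="ediiegeekrypb" (len 13), cursors c1@0 c2@4 c3@6, authorship 1...2.3......
After op 3 (insert('g')): buffer="gediigeggeekrypb" (len 16), cursors c1@1 c2@6 c3@9, authorship 11...22.33......
After op 4 (add_cursor(16)): buffer="gediigeggeekrypb" (len 16), cursors c1@1 c2@6 c3@9 c4@16, authorship 11...22.33......
After op 5 (move_left): buffer="gediigeggeekrypb" (len 16), cursors c1@0 c2@5 c3@8 c4@15, authorship 11...22.33......
After op 6 (insert('y')): buffer="ygediiygegygeekrypyb" (len 20), cursors c1@1 c2@7 c3@11 c4@19, authorship 111...222.333.....4.
After op 7 (move_right): buffer="ygediiygegygeekrypyb" (len 20), cursors c1@2 c2@8 c3@12 c4@20, authorship 111...222.333.....4.

Answer: 2 8 12 20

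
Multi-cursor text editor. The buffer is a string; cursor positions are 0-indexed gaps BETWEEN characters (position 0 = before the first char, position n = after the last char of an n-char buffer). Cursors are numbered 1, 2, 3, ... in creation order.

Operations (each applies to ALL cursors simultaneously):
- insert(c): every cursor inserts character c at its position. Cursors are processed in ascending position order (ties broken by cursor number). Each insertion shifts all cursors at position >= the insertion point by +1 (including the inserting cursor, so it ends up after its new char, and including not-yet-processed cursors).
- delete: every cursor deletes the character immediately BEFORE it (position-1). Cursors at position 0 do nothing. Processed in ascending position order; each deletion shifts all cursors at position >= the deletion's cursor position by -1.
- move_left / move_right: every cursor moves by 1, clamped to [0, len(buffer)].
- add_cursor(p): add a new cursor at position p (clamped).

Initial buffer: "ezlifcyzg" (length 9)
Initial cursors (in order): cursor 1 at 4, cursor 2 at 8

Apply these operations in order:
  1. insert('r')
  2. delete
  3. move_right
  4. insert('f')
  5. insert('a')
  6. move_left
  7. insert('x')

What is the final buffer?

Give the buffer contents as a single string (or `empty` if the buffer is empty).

After op 1 (insert('r')): buffer="ezlirfcyzrg" (len 11), cursors c1@5 c2@10, authorship ....1....2.
After op 2 (delete): buffer="ezlifcyzg" (len 9), cursors c1@4 c2@8, authorship .........
After op 3 (move_right): buffer="ezlifcyzg" (len 9), cursors c1@5 c2@9, authorship .........
After op 4 (insert('f')): buffer="ezliffcyzgf" (len 11), cursors c1@6 c2@11, authorship .....1....2
After op 5 (insert('a')): buffer="ezliffacyzgfa" (len 13), cursors c1@7 c2@13, authorship .....11....22
After op 6 (move_left): buffer="ezliffacyzgfa" (len 13), cursors c1@6 c2@12, authorship .....11....22
After op 7 (insert('x')): buffer="ezliffxacyzgfxa" (len 15), cursors c1@7 c2@14, authorship .....111....222

Answer: ezliffxacyzgfxa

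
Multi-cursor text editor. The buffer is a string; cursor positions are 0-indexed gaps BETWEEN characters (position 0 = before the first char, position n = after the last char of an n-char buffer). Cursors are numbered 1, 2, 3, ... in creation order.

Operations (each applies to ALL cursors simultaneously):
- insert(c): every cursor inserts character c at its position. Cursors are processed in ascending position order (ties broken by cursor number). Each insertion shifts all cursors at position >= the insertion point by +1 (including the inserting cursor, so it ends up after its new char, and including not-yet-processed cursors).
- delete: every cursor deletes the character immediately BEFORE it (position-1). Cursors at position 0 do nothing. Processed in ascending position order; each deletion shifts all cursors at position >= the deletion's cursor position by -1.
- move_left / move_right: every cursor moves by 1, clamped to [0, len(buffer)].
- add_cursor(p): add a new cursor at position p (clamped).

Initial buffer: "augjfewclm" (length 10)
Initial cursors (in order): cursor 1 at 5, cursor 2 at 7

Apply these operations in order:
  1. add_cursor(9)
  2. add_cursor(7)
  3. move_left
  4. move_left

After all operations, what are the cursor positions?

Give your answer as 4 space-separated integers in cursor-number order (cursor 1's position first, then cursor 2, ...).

After op 1 (add_cursor(9)): buffer="augjfewclm" (len 10), cursors c1@5 c2@7 c3@9, authorship ..........
After op 2 (add_cursor(7)): buffer="augjfewclm" (len 10), cursors c1@5 c2@7 c4@7 c3@9, authorship ..........
After op 3 (move_left): buffer="augjfewclm" (len 10), cursors c1@4 c2@6 c4@6 c3@8, authorship ..........
After op 4 (move_left): buffer="augjfewclm" (len 10), cursors c1@3 c2@5 c4@5 c3@7, authorship ..........

Answer: 3 5 7 5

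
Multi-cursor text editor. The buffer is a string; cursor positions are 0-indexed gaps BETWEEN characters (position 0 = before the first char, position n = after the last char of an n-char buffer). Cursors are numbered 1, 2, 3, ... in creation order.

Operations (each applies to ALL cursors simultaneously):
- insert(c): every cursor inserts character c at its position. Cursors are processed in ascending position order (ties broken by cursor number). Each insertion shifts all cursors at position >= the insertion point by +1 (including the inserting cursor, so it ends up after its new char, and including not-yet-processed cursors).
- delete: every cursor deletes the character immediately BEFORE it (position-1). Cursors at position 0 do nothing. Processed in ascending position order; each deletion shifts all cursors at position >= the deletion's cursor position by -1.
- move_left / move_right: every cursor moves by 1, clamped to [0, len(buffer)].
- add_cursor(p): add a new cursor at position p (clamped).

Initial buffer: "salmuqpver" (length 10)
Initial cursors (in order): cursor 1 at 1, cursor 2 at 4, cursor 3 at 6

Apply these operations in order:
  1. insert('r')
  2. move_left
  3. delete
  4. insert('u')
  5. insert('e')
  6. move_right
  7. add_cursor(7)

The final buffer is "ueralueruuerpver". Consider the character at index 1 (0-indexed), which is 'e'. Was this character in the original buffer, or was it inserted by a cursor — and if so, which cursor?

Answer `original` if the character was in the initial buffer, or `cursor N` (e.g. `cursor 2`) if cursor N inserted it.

Answer: cursor 1

Derivation:
After op 1 (insert('r')): buffer="sralmruqrpver" (len 13), cursors c1@2 c2@6 c3@9, authorship .1...2..3....
After op 2 (move_left): buffer="sralmruqrpver" (len 13), cursors c1@1 c2@5 c3@8, authorship .1...2..3....
After op 3 (delete): buffer="ralrurpver" (len 10), cursors c1@0 c2@3 c3@5, authorship 1..2.3....
After op 4 (insert('u')): buffer="uraluruurpver" (len 13), cursors c1@1 c2@5 c3@8, authorship 11..22.33....
After op 5 (insert('e')): buffer="ueralueruuerpver" (len 16), cursors c1@2 c2@7 c3@11, authorship 111..222.333....
After op 6 (move_right): buffer="ueralueruuerpver" (len 16), cursors c1@3 c2@8 c3@12, authorship 111..222.333....
After op 7 (add_cursor(7)): buffer="ueralueruuerpver" (len 16), cursors c1@3 c4@7 c2@8 c3@12, authorship 111..222.333....
Authorship (.=original, N=cursor N): 1 1 1 . . 2 2 2 . 3 3 3 . . . .
Index 1: author = 1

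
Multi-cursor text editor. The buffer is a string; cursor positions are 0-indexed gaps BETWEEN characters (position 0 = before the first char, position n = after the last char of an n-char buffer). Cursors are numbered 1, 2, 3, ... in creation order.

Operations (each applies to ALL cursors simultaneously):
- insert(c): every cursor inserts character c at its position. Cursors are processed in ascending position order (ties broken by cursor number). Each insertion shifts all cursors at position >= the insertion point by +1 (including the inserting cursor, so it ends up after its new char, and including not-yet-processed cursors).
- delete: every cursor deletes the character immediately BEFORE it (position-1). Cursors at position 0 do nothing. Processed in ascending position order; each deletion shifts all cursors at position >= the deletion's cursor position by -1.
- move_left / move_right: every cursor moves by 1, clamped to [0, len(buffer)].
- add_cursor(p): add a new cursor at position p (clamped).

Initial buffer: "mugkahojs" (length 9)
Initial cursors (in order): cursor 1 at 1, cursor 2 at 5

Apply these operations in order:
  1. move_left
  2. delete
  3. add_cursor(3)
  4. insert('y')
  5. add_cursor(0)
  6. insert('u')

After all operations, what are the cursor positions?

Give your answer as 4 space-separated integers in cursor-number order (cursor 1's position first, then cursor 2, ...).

Answer: 3 10 10 1

Derivation:
After op 1 (move_left): buffer="mugkahojs" (len 9), cursors c1@0 c2@4, authorship .........
After op 2 (delete): buffer="mugahojs" (len 8), cursors c1@0 c2@3, authorship ........
After op 3 (add_cursor(3)): buffer="mugahojs" (len 8), cursors c1@0 c2@3 c3@3, authorship ........
After op 4 (insert('y')): buffer="ymugyyahojs" (len 11), cursors c1@1 c2@6 c3@6, authorship 1...23.....
After op 5 (add_cursor(0)): buffer="ymugyyahojs" (len 11), cursors c4@0 c1@1 c2@6 c3@6, authorship 1...23.....
After op 6 (insert('u')): buffer="uyumugyyuuahojs" (len 15), cursors c4@1 c1@3 c2@10 c3@10, authorship 411...2323.....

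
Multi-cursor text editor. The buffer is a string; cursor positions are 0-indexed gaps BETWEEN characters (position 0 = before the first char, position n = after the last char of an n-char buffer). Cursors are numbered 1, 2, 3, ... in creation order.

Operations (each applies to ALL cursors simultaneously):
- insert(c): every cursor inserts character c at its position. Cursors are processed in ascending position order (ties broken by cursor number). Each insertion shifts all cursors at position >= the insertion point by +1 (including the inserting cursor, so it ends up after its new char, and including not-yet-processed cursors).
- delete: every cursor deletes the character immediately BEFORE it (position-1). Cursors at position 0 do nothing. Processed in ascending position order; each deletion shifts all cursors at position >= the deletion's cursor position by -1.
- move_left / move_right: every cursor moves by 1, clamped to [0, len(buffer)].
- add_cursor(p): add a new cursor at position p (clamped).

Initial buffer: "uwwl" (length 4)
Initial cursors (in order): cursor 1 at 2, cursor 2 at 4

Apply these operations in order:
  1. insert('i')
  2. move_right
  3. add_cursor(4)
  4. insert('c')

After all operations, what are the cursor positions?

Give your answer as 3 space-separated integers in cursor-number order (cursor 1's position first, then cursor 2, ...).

Answer: 6 9 6

Derivation:
After op 1 (insert('i')): buffer="uwiwli" (len 6), cursors c1@3 c2@6, authorship ..1..2
After op 2 (move_right): buffer="uwiwli" (len 6), cursors c1@4 c2@6, authorship ..1..2
After op 3 (add_cursor(4)): buffer="uwiwli" (len 6), cursors c1@4 c3@4 c2@6, authorship ..1..2
After op 4 (insert('c')): buffer="uwiwcclic" (len 9), cursors c1@6 c3@6 c2@9, authorship ..1.13.22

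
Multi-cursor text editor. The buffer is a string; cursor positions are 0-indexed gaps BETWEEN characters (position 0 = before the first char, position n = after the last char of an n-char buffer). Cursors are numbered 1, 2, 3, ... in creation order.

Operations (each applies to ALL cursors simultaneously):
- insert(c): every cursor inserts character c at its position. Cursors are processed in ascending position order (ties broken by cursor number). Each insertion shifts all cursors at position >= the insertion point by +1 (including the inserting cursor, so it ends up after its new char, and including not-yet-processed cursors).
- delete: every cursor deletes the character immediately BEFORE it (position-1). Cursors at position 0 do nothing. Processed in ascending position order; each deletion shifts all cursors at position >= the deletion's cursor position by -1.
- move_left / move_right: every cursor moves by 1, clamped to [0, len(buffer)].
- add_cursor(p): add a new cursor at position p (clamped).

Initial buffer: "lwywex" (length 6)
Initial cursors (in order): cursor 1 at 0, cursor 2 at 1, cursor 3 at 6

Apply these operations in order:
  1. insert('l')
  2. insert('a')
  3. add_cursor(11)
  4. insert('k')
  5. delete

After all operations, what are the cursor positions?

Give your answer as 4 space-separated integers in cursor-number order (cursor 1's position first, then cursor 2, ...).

After op 1 (insert('l')): buffer="lllwywexl" (len 9), cursors c1@1 c2@3 c3@9, authorship 1.2.....3
After op 2 (insert('a')): buffer="lallawywexla" (len 12), cursors c1@2 c2@5 c3@12, authorship 11.22.....33
After op 3 (add_cursor(11)): buffer="lallawywexla" (len 12), cursors c1@2 c2@5 c4@11 c3@12, authorship 11.22.....33
After op 4 (insert('k')): buffer="lakllakwywexlkak" (len 16), cursors c1@3 c2@7 c4@14 c3@16, authorship 111.222.....3433
After op 5 (delete): buffer="lallawywexla" (len 12), cursors c1@2 c2@5 c4@11 c3@12, authorship 11.22.....33

Answer: 2 5 12 11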